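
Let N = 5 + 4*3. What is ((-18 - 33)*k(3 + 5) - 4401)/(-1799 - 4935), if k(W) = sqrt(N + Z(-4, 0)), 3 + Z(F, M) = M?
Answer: 4401/6734 + 51*sqrt(14)/6734 ≈ 0.68189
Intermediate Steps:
Z(F, M) = -3 + M
N = 17 (N = 5 + 12 = 17)
k(W) = sqrt(14) (k(W) = sqrt(17 + (-3 + 0)) = sqrt(17 - 3) = sqrt(14))
((-18 - 33)*k(3 + 5) - 4401)/(-1799 - 4935) = ((-18 - 33)*sqrt(14) - 4401)/(-1799 - 4935) = (-51*sqrt(14) - 4401)/(-6734) = (-4401 - 51*sqrt(14))*(-1/6734) = 4401/6734 + 51*sqrt(14)/6734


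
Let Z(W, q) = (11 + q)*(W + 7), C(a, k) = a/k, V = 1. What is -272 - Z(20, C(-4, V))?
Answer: -461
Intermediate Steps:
Z(W, q) = (7 + W)*(11 + q) (Z(W, q) = (11 + q)*(7 + W) = (7 + W)*(11 + q))
-272 - Z(20, C(-4, V)) = -272 - (77 + 7*(-4/1) + 11*20 + 20*(-4/1)) = -272 - (77 + 7*(-4*1) + 220 + 20*(-4*1)) = -272 - (77 + 7*(-4) + 220 + 20*(-4)) = -272 - (77 - 28 + 220 - 80) = -272 - 1*189 = -272 - 189 = -461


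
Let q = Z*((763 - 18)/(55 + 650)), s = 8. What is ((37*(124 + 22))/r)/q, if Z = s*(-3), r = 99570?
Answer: -126947/59343720 ≈ -0.0021392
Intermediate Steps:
Z = -24 (Z = 8*(-3) = -24)
q = -1192/47 (q = -24*(763 - 18)/(55 + 650) = -17880/705 = -24*149/141 = -1192/47 ≈ -25.362)
((37*(124 + 22))/r)/q = ((37*(124 + 22))/99570)/(-1192/47) = ((37*146)*(1/99570))*(-47/1192) = (5402*(1/99570))*(-47/1192) = (2701/49785)*(-47/1192) = -126947/59343720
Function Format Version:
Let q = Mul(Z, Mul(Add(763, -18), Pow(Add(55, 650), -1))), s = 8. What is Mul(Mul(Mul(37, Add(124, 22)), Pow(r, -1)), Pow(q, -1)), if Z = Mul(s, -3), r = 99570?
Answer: Rational(-126947, 59343720) ≈ -0.0021392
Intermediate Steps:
Z = -24 (Z = Mul(8, -3) = -24)
q = Rational(-1192, 47) (q = Mul(-24, Mul(Add(763, -18), Pow(Add(55, 650), -1))) = Mul(-24, Mul(745, Pow(705, -1))) = Mul(-24, Mul(745, Rational(1, 705))) = Mul(-24, Rational(149, 141)) = Rational(-1192, 47) ≈ -25.362)
Mul(Mul(Mul(37, Add(124, 22)), Pow(r, -1)), Pow(q, -1)) = Mul(Mul(Mul(37, Add(124, 22)), Pow(99570, -1)), Pow(Rational(-1192, 47), -1)) = Mul(Mul(Mul(37, 146), Rational(1, 99570)), Rational(-47, 1192)) = Mul(Mul(5402, Rational(1, 99570)), Rational(-47, 1192)) = Mul(Rational(2701, 49785), Rational(-47, 1192)) = Rational(-126947, 59343720)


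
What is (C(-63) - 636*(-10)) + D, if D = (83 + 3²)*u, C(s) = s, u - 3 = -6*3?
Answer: 4917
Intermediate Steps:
u = -15 (u = 3 - 6*3 = 3 - 18 = -15)
D = -1380 (D = (83 + 3²)*(-15) = (83 + 9)*(-15) = 92*(-15) = -1380)
(C(-63) - 636*(-10)) + D = (-63 - 636*(-10)) - 1380 = (-63 + 6360) - 1380 = 6297 - 1380 = 4917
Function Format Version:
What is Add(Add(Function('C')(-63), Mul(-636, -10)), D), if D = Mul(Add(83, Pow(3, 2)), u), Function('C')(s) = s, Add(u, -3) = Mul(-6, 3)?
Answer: 4917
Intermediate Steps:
u = -15 (u = Add(3, Mul(-6, 3)) = Add(3, -18) = -15)
D = -1380 (D = Mul(Add(83, Pow(3, 2)), -15) = Mul(Add(83, 9), -15) = Mul(92, -15) = -1380)
Add(Add(Function('C')(-63), Mul(-636, -10)), D) = Add(Add(-63, Mul(-636, -10)), -1380) = Add(Add(-63, 6360), -1380) = Add(6297, -1380) = 4917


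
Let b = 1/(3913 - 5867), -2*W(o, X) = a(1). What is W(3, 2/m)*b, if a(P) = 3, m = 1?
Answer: 3/3908 ≈ 0.00076766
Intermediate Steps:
W(o, X) = -3/2 (W(o, X) = -½*3 = -3/2)
b = -1/1954 (b = 1/(-1954) = -1/1954 ≈ -0.00051177)
W(3, 2/m)*b = -3/2*(-1/1954) = 3/3908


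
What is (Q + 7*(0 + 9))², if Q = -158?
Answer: 9025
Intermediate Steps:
(Q + 7*(0 + 9))² = (-158 + 7*(0 + 9))² = (-158 + 7*9)² = (-158 + 63)² = (-95)² = 9025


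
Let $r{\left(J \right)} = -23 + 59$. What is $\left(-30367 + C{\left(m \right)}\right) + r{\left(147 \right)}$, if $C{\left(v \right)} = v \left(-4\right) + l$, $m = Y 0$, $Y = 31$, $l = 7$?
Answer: $-30324$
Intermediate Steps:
$r{\left(J \right)} = 36$
$m = 0$ ($m = 31 \cdot 0 = 0$)
$C{\left(v \right)} = 7 - 4 v$ ($C{\left(v \right)} = v \left(-4\right) + 7 = - 4 v + 7 = 7 - 4 v$)
$\left(-30367 + C{\left(m \right)}\right) + r{\left(147 \right)} = \left(-30367 + \left(7 - 0\right)\right) + 36 = \left(-30367 + \left(7 + 0\right)\right) + 36 = \left(-30367 + 7\right) + 36 = -30360 + 36 = -30324$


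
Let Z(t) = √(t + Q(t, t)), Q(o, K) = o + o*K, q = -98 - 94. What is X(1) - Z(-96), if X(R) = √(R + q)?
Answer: -8*√141 + I*√191 ≈ -94.995 + 13.82*I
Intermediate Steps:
q = -192
Q(o, K) = o + K*o
Z(t) = √(t + t*(1 + t))
X(R) = √(-192 + R) (X(R) = √(R - 192) = √(-192 + R))
X(1) - Z(-96) = √(-192 + 1) - √(-96*(2 - 96)) = √(-191) - √(-96*(-94)) = I*√191 - √9024 = I*√191 - 8*√141 = -8*√141 + I*√191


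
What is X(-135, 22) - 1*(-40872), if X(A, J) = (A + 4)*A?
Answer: 58557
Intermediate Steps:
X(A, J) = A*(4 + A) (X(A, J) = (4 + A)*A = A*(4 + A))
X(-135, 22) - 1*(-40872) = -135*(4 - 135) - 1*(-40872) = -135*(-131) + 40872 = 17685 + 40872 = 58557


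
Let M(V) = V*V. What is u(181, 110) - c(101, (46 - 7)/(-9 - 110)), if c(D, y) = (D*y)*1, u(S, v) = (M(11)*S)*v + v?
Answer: 286701119/119 ≈ 2.4093e+6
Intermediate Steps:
M(V) = V²
u(S, v) = v + 121*S*v (u(S, v) = (11²*S)*v + v = (121*S)*v + v = 121*S*v + v = v + 121*S*v)
c(D, y) = D*y
u(181, 110) - c(101, (46 - 7)/(-9 - 110)) = 110*(1 + 121*181) - 101*(46 - 7)/(-9 - 110) = 110*(1 + 21901) - 101*39/(-119) = 110*21902 - 101*39*(-1/119) = 2409220 - 101*(-39)/119 = 2409220 - 1*(-3939/119) = 2409220 + 3939/119 = 286701119/119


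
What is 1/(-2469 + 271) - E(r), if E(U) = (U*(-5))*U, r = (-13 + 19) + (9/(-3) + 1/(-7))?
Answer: 627993/15386 ≈ 40.816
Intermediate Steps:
r = 20/7 (r = 6 + (9*(-⅓) + 1*(-⅐)) = 6 + (-3 - ⅐) = 6 - 22/7 = 20/7 ≈ 2.8571)
E(U) = -5*U² (E(U) = (-5*U)*U = -5*U²)
1/(-2469 + 271) - E(r) = 1/(-2469 + 271) - (-5)*(20/7)² = 1/(-2198) - (-5)*400/49 = -1/2198 - 1*(-2000/49) = -1/2198 + 2000/49 = 627993/15386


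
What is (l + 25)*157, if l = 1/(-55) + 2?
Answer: 232988/55 ≈ 4236.1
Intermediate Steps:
l = 109/55 (l = -1/55 + 2 = 109/55 ≈ 1.9818)
(l + 25)*157 = (109/55 + 25)*157 = (1484/55)*157 = 232988/55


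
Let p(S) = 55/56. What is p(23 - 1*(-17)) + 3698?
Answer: 207143/56 ≈ 3699.0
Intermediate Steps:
p(S) = 55/56 (p(S) = 55*(1/56) = 55/56)
p(23 - 1*(-17)) + 3698 = 55/56 + 3698 = 207143/56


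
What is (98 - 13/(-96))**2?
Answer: 88755241/9216 ≈ 9630.6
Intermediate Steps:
(98 - 13/(-96))**2 = (98 - 13*(-1/96))**2 = (98 + 13/96)**2 = (9421/96)**2 = 88755241/9216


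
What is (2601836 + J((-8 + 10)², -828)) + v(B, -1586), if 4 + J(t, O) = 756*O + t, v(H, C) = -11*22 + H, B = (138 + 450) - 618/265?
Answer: 523696092/265 ≈ 1.9762e+6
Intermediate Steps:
B = 155202/265 (B = 588 - 618*1/265 = 588 - 618/265 = 155202/265 ≈ 585.67)
v(H, C) = -242 + H
J(t, O) = -4 + t + 756*O (J(t, O) = -4 + (756*O + t) = -4 + (t + 756*O) = -4 + t + 756*O)
(2601836 + J((-8 + 10)², -828)) + v(B, -1586) = (2601836 + (-4 + (-8 + 10)² + 756*(-828))) + (-242 + 155202/265) = (2601836 + (-4 + 2² - 625968)) + 91072/265 = (2601836 + (-4 + 4 - 625968)) + 91072/265 = (2601836 - 625968) + 91072/265 = 1975868 + 91072/265 = 523696092/265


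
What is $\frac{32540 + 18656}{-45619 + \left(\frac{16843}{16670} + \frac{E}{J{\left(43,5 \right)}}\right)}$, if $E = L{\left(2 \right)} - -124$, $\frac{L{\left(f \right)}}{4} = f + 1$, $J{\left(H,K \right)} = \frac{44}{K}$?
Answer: $- \frac{9387810520}{8362136857} \approx -1.1227$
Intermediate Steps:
$L{\left(f \right)} = 4 + 4 f$ ($L{\left(f \right)} = 4 \left(f + 1\right) = 4 \left(1 + f\right) = 4 + 4 f$)
$E = 136$ ($E = \left(4 + 4 \cdot 2\right) - -124 = \left(4 + 8\right) + 124 = 12 + 124 = 136$)
$\frac{32540 + 18656}{-45619 + \left(\frac{16843}{16670} + \frac{E}{J{\left(43,5 \right)}}\right)} = \frac{32540 + 18656}{-45619 + \left(\frac{16843}{16670} + \frac{136}{44 \cdot \frac{1}{5}}\right)} = \frac{51196}{-45619 + \left(16843 \cdot \frac{1}{16670} + \frac{136}{44 \cdot \frac{1}{5}}\right)} = \frac{51196}{-45619 + \left(\frac{16843}{16670} + \frac{136}{\frac{44}{5}}\right)} = \frac{51196}{-45619 + \left(\frac{16843}{16670} + 136 \cdot \frac{5}{44}\right)} = \frac{51196}{-45619 + \left(\frac{16843}{16670} + \frac{170}{11}\right)} = \frac{51196}{-45619 + \frac{3019173}{183370}} = \frac{51196}{- \frac{8362136857}{183370}} = 51196 \left(- \frac{183370}{8362136857}\right) = - \frac{9387810520}{8362136857}$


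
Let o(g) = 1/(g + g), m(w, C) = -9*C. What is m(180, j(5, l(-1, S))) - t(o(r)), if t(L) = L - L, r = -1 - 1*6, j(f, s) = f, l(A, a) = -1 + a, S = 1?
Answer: -45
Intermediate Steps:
r = -7 (r = -1 - 6 = -7)
o(g) = 1/(2*g)
t(L) = 0
m(180, j(5, l(-1, S))) - t(o(r)) = -9*5 - 1*0 = -45 + 0 = -45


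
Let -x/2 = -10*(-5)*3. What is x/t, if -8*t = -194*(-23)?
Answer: 1200/2231 ≈ 0.53788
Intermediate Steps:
t = -2231/4 (t = -(-97)*(-23)/4 = -1/8*4462 = -2231/4 ≈ -557.75)
x = -300 (x = -2*(-10*(-5))*3 = -100*3 = -2*150 = -300)
x/t = -300/(-2231/4) = -300*(-4/2231) = 1200/2231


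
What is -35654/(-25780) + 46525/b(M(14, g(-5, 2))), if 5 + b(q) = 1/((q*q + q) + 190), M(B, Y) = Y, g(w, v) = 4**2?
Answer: -277023586957/29763010 ≈ -9307.6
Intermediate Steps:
g(w, v) = 16
b(q) = -5 + 1/(190 + q + q**2) (b(q) = -5 + 1/((q*q + q) + 190) = -5 + 1/((q**2 + q) + 190) = -5 + 1/((q + q**2) + 190) = -5 + 1/(190 + q + q**2))
-35654/(-25780) + 46525/b(M(14, g(-5, 2))) = -35654/(-25780) + 46525/(((-949 - 5*16 - 5*16**2)/(190 + 16 + 16**2))) = -35654*(-1/25780) + 46525/(((-949 - 80 - 5*256)/(190 + 16 + 256))) = 17827/12890 + 46525/(((-949 - 80 - 1280)/462)) = 17827/12890 + 46525/(((1/462)*(-2309))) = 17827/12890 + 46525/(-2309/462) = 17827/12890 + 46525*(-462/2309) = 17827/12890 - 21494550/2309 = -277023586957/29763010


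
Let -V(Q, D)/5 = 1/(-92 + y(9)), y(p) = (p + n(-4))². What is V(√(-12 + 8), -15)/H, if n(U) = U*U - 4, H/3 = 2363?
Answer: -5/2474061 ≈ -2.0210e-6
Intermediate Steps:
H = 7089 (H = 3*2363 = 7089)
n(U) = -4 + U² (n(U) = U² - 4 = -4 + U²)
y(p) = (12 + p)² (y(p) = (p + (-4 + (-4)²))² = (p + (-4 + 16))² = (p + 12)² = (12 + p)²)
V(Q, D) = -5/349 (V(Q, D) = -5/(-92 + (12 + 9)²) = -5/(-92 + 21²) = -5/(-92 + 441) = -5/349)
V(√(-12 + 8), -15)/H = -5/349/7089 = -5/349*1/7089 = -5/2474061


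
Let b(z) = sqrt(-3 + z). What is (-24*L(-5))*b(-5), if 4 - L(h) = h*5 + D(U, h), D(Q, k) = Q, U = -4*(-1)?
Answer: -1200*I*sqrt(2) ≈ -1697.1*I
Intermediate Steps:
U = 4
L(h) = -5*h (L(h) = 4 - (h*5 + 4) = 4 - (5*h + 4) = 4 - (4 + 5*h) = 4 + (-4 - 5*h) = -5*h)
(-24*L(-5))*b(-5) = (-(-120)*(-5))*sqrt(-3 - 5) = (-24*25)*sqrt(-8) = -1200*I*sqrt(2)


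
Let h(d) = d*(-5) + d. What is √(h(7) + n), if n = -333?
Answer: 19*I ≈ 19.0*I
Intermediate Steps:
h(d) = -4*d (h(d) = -5*d + d = -4*d)
√(h(7) + n) = √(-4*7 - 333) = √(-28 - 333) = √(-361) = 19*I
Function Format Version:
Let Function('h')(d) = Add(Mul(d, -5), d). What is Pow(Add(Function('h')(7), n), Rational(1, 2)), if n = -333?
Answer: Mul(19, I) ≈ Mul(19.000, I)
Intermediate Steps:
Function('h')(d) = Mul(-4, d) (Function('h')(d) = Add(Mul(-5, d), d) = Mul(-4, d))
Pow(Add(Function('h')(7), n), Rational(1, 2)) = Pow(Add(Mul(-4, 7), -333), Rational(1, 2)) = Pow(Add(-28, -333), Rational(1, 2)) = Pow(-361, Rational(1, 2)) = Mul(19, I)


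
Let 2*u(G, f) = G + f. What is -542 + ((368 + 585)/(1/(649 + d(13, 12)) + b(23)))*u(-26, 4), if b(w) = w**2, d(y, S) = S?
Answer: -196450403/349670 ≈ -561.82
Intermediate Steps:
u(G, f) = G/2 + f/2 (u(G, f) = (G + f)/2 = G/2 + f/2)
-542 + ((368 + 585)/(1/(649 + d(13, 12)) + b(23)))*u(-26, 4) = -542 + ((368 + 585)/(1/(649 + 12) + 23**2))*((1/2)*(-26) + (1/2)*4) = -542 + (953/(1/661 + 529))*(-13 + 2) = -542 + (953/(1/661 + 529))*(-11) = -542 + (953/(349670/661))*(-11) = -542 + (953*(661/349670))*(-11) = -542 + (629933/349670)*(-11) = -542 - 6929263/349670 = -196450403/349670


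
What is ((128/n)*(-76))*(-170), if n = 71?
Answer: 1653760/71 ≈ 23292.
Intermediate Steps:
((128/n)*(-76))*(-170) = ((128/71)*(-76))*(-170) = -9728/71*(-170) = 1653760/71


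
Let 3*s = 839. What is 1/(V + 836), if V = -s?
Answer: 3/1669 ≈ 0.0017975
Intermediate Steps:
s = 839/3 (s = (⅓)*839 = 839/3 ≈ 279.67)
V = -839/3 (V = -1*839/3 = -839/3 ≈ -279.67)
1/(V + 836) = 1/(-839/3 + 836) = 1/(1669/3) = 3/1669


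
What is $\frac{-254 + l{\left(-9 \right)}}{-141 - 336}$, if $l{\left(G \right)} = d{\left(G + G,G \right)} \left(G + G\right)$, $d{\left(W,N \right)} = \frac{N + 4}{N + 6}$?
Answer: $\frac{284}{477} \approx 0.59539$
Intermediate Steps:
$d{\left(W,N \right)} = \frac{4 + N}{6 + N}$
$l{\left(G \right)} = \frac{2 G \left(4 + G\right)}{6 + G}$ ($l{\left(G \right)} = \frac{4 + G}{6 + G} \left(G + G\right) = \frac{4 + G}{6 + G} 2 G = \frac{2 G \left(4 + G\right)}{6 + G}$)
$\frac{-254 + l{\left(-9 \right)}}{-141 - 336} = \frac{-254 + 2 \left(-9\right) \frac{1}{6 - 9} \left(4 - 9\right)}{-141 - 336} = \frac{-254 + 2 \left(-9\right) \frac{1}{-3} \left(-5\right)}{-477} = \left(-254 + 2 \left(-9\right) \left(- \frac{1}{3}\right) \left(-5\right)\right) \left(- \frac{1}{477}\right) = \left(-254 - 30\right) \left(- \frac{1}{477}\right) = \left(-284\right) \left(- \frac{1}{477}\right) = \frac{284}{477}$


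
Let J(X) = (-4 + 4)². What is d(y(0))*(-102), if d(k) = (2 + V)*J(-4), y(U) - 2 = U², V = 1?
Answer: 0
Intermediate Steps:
y(U) = 2 + U²
J(X) = 0 (J(X) = 0² = 0)
d(k) = 0 (d(k) = (2 + 1)*0 = 3*0 = 0)
d(y(0))*(-102) = 0*(-102) = 0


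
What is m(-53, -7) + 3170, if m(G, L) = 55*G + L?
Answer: 248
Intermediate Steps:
m(G, L) = L + 55*G
m(-53, -7) + 3170 = (-7 + 55*(-53)) + 3170 = (-7 - 2915) + 3170 = -2922 + 3170 = 248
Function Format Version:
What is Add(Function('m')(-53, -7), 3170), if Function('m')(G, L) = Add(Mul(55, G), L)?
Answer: 248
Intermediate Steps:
Function('m')(G, L) = Add(L, Mul(55, G))
Add(Function('m')(-53, -7), 3170) = Add(Add(-7, Mul(55, -53)), 3170) = Add(Add(-7, -2915), 3170) = Add(-2922, 3170) = 248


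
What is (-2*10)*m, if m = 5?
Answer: -100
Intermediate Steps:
(-2*10)*m = -2*10*5 = -20*5 = -100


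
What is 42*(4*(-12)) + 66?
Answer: -1950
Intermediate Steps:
42*(4*(-12)) + 66 = 42*(-48) + 66 = -2016 + 66 = -1950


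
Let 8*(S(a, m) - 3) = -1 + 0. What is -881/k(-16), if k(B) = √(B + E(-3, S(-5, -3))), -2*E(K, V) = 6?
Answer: 881*I*√19/19 ≈ 202.12*I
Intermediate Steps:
S(a, m) = 23/8 (S(a, m) = 3 + (-1 + 0)/8 = 3 + (⅛)*(-1) = 3 - ⅛ = 23/8)
E(K, V) = -3 (E(K, V) = -½*6 = -3)
k(B) = √(-3 + B) (k(B) = √(B - 3) = √(-3 + B))
-881/k(-16) = -881/√(-3 - 16) = -881*(-I*√19/19) = -(-881)*I*√19/19 = 881*I*√19/19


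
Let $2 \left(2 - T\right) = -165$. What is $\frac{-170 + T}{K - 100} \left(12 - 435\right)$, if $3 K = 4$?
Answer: $- \frac{216999}{592} \approx -366.55$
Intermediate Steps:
$T = \frac{169}{2}$ ($T = 2 - - \frac{165}{2} = 2 + \frac{165}{2} = \frac{169}{2} \approx 84.5$)
$K = \frac{4}{3}$ ($K = \frac{1}{3} \cdot 4 = \frac{4}{3} \approx 1.3333$)
$\frac{-170 + T}{K - 100} \left(12 - 435\right) = \frac{-170 + \frac{169}{2}}{\frac{4}{3} - 100} \left(12 - 435\right) = - \frac{171}{2 \left(- \frac{296}{3}\right)} \left(-423\right) = \left(- \frac{171}{2}\right) \left(- \frac{3}{296}\right) \left(-423\right) = \frac{513}{592} \left(-423\right) = - \frac{216999}{592}$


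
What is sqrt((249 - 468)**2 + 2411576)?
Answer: sqrt(2459537) ≈ 1568.3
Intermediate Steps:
sqrt((249 - 468)**2 + 2411576) = sqrt((-219)**2 + 2411576) = sqrt(47961 + 2411576) = sqrt(2459537)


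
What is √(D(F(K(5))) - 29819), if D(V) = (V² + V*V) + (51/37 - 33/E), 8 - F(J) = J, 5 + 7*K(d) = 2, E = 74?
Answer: 15*I*√35390130/518 ≈ 172.27*I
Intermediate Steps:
K(d) = -3/7 (K(d) = -5/7 + (⅐)*2 = -5/7 + 2/7 = -3/7)
F(J) = 8 - J
D(V) = 69/74 + 2*V² (D(V) = (V² + V*V) + (51/37 - 33/74) = (V² + V²) + (51*(1/37) - 33*1/74) = 2*V² + (51/37 - 33/74) = 2*V² + 69/74 = 69/74 + 2*V²)
√(D(F(K(5))) - 29819) = √((69/74 + 2*(8 - 1*(-3/7))²) - 29819) = √((69/74 + 2*(8 + 3/7)²) - 29819) = √((69/74 + 2*(59/7)²) - 29819) = √((69/74 + 2*(3481/49)) - 29819) = √((69/74 + 6962/49) - 29819) = √(518569/3626 - 29819) = √(-107605125/3626) = 15*I*√35390130/518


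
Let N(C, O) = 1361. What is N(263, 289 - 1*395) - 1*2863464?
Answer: -2862103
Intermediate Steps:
N(263, 289 - 1*395) - 1*2863464 = 1361 - 1*2863464 = 1361 - 2863464 = -2862103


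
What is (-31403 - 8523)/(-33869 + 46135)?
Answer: -19963/6133 ≈ -3.2550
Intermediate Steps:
(-31403 - 8523)/(-33869 + 46135) = -39926/12266 = -39926*1/12266 = -19963/6133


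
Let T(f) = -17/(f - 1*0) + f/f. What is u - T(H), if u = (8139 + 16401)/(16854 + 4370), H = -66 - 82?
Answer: 16245/392644 ≈ 0.041373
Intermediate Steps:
H = -148
T(f) = 1 - 17/f (T(f) = -17/(f + 0) + 1 = -17/f + 1 = 1 - 17/f)
u = 6135/5306 (u = 24540/21224 = 24540*(1/21224) = 6135/5306 ≈ 1.1562)
u - T(H) = 6135/5306 - (-17 - 148)/(-148) = 6135/5306 - (-1)*(-165)/148 = 6135/5306 - 1*165/148 = 6135/5306 - 165/148 = 16245/392644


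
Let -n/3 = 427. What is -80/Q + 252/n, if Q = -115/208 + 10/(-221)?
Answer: 3446060/25803 ≈ 133.55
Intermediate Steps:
n = -1281 (n = -3*427 = -1281)
Q = -2115/3536 (Q = -115*1/208 + 10*(-1/221) = -115/208 - 10/221 = -2115/3536 ≈ -0.59813)
-80/Q + 252/n = -80/(-2115/3536) + 252/(-1281) = -80*(-3536/2115) + 252*(-1/1281) = 56576/423 - 12/61 = 3446060/25803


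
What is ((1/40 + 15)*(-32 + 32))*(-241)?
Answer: 0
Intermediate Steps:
((1/40 + 15)*(-32 + 32))*(-241) = ((1/40 + 15)*0)*(-241) = ((601/40)*0)*(-241) = 0*(-241) = 0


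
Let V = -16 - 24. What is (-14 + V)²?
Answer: 2916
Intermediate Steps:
V = -40
(-14 + V)² = (-14 - 40)² = (-54)² = 2916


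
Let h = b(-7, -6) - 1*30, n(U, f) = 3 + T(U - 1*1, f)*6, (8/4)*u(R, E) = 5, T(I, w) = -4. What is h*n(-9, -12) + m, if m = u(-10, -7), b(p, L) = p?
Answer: 1559/2 ≈ 779.50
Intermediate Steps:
u(R, E) = 5/2 (u(R, E) = (1/2)*5 = 5/2)
n(U, f) = -21 (n(U, f) = 3 - 4*6 = 3 - 24 = -21)
m = 5/2 ≈ 2.5000
h = -37 (h = -7 - 1*30 = -7 - 30 = -37)
h*n(-9, -12) + m = -37*(-21) + 5/2 = 777 + 5/2 = 1559/2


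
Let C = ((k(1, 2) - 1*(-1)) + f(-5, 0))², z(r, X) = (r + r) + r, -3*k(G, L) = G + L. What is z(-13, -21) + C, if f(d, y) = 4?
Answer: -23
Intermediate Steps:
k(G, L) = -G/3 - L/3 (k(G, L) = -(G + L)/3 = -G/3 - L/3)
z(r, X) = 3*r (z(r, X) = 2*r + r = 3*r)
C = 16 (C = (((-⅓*1 - ⅓*2) - 1*(-1)) + 4)² = (((-⅓ - ⅔) + 1) + 4)² = ((-1 + 1) + 4)² = (0 + 4)² = 4² = 16)
z(-13, -21) + C = 3*(-13) + 16 = -39 + 16 = -23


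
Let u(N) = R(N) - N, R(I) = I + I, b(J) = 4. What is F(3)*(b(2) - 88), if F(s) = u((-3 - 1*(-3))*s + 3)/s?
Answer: -84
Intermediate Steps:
R(I) = 2*I
u(N) = N (u(N) = 2*N - N = N)
F(s) = 3/s (F(s) = ((-3 - 1*(-3))*s + 3)/s = ((-3 + 3)*s + 3)/s = (0*s + 3)/s = (0 + 3)/s = 3/s)
F(3)*(b(2) - 88) = (3/3)*(4 - 88) = (3*(⅓))*(-84) = 1*(-84) = -84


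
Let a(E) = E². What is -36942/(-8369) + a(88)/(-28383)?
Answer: 983715250/237537327 ≈ 4.1413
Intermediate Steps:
-36942/(-8369) + a(88)/(-28383) = -36942/(-8369) + 88²/(-28383) = -36942*(-1/8369) + 7744*(-1/28383) = 36942/8369 - 7744/28383 = 983715250/237537327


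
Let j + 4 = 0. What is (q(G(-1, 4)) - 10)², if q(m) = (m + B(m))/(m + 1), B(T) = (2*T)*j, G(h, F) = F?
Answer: 6084/25 ≈ 243.36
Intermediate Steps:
j = -4 (j = -4 + 0 = -4)
B(T) = -8*T (B(T) = (2*T)*(-4) = -8*T)
q(m) = -7*m/(1 + m) (q(m) = (m - 8*m)/(m + 1) = (-7*m)/(1 + m) = -7*m/(1 + m))
(q(G(-1, 4)) - 10)² = (-7*4/(1 + 4) - 10)² = (-7*4/5 - 10)² = (-7*4*⅕ - 10)² = (-28/5 - 10)² = (-78/5)² = 6084/25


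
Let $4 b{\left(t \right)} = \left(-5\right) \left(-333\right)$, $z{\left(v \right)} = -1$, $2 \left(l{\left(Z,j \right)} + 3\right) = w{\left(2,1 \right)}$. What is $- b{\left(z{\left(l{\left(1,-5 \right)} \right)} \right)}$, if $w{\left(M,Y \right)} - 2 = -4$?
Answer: $- \frac{1665}{4} \approx -416.25$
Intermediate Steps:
$w{\left(M,Y \right)} = -2$ ($w{\left(M,Y \right)} = 2 - 4 = -2$)
$l{\left(Z,j \right)} = -4$ ($l{\left(Z,j \right)} = -3 + \frac{1}{2} \left(-2\right) = -3 - 1 = -4$)
$b{\left(t \right)} = \frac{1665}{4}$ ($b{\left(t \right)} = \frac{\left(-5\right) \left(-333\right)}{4} = \frac{1}{4} \cdot 1665 = \frac{1665}{4}$)
$- b{\left(z{\left(l{\left(1,-5 \right)} \right)} \right)} = \left(-1\right) \frac{1665}{4} = - \frac{1665}{4}$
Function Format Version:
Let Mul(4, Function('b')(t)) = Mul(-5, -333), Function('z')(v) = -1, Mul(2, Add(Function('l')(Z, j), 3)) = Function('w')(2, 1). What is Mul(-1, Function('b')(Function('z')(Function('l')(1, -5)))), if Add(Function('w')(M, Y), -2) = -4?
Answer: Rational(-1665, 4) ≈ -416.25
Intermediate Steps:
Function('w')(M, Y) = -2 (Function('w')(M, Y) = Add(2, -4) = -2)
Function('l')(Z, j) = -4 (Function('l')(Z, j) = Add(-3, Mul(Rational(1, 2), -2)) = Add(-3, -1) = -4)
Function('b')(t) = Rational(1665, 4) (Function('b')(t) = Mul(Rational(1, 4), Mul(-5, -333)) = Mul(Rational(1, 4), 1665) = Rational(1665, 4))
Mul(-1, Function('b')(Function('z')(Function('l')(1, -5)))) = Mul(-1, Rational(1665, 4)) = Rational(-1665, 4)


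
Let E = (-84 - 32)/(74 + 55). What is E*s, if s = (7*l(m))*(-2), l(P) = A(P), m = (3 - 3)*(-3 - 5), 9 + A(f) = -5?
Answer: -22736/129 ≈ -176.25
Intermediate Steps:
A(f) = -14 (A(f) = -9 - 5 = -14)
m = 0 (m = 0*(-8) = 0)
l(P) = -14
E = -116/129 ≈ -0.89923
s = 196 (s = (7*(-14))*(-2) = -98*(-2) = 196)
E*s = -116/129*196 = -22736/129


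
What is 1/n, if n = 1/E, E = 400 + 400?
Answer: 800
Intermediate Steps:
E = 800
n = 1/800 ≈ 0.0012500
1/n = 1/(1/800) = 800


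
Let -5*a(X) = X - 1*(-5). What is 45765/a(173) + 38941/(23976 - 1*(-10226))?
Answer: -279262184/217427 ≈ -1284.4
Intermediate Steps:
a(X) = -1 - X/5 (a(X) = -(X - 1*(-5))/5 = -(X + 5)/5 = -(5 + X)/5 = -1 - X/5)
45765/a(173) + 38941/(23976 - 1*(-10226)) = 45765/(-1 - ⅕*173) + 38941/(23976 - 1*(-10226)) = 45765/(-1 - 173/5) + 38941/(23976 + 10226) = 45765/(-178/5) + 38941/34202 = 45765*(-5/178) + 38941*(1/34202) = -228825/178 + 5563/4886 = -279262184/217427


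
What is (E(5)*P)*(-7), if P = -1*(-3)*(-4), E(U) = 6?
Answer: 504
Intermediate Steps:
P = -12 (P = 3*(-4) = -12)
(E(5)*P)*(-7) = (6*(-12))*(-7) = -72*(-7) = 504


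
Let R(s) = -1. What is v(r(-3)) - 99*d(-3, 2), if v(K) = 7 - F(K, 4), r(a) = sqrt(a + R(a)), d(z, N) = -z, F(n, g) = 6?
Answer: -296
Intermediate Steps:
r(a) = sqrt(-1 + a) (r(a) = sqrt(a - 1) = sqrt(-1 + a))
v(K) = 1 (v(K) = 7 - 1*6 = 7 - 6 = 1)
v(r(-3)) - 99*d(-3, 2) = 1 - (-99)*(-3) = 1 - 99*3 = 1 - 297 = -296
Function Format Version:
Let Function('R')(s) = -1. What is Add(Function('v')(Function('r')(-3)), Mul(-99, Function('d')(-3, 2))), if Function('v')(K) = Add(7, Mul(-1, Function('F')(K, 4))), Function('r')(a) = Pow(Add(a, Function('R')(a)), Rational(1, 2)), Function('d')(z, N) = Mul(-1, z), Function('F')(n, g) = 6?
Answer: -296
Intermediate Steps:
Function('r')(a) = Pow(Add(-1, a), Rational(1, 2)) (Function('r')(a) = Pow(Add(a, -1), Rational(1, 2)) = Pow(Add(-1, a), Rational(1, 2)))
Function('v')(K) = 1 (Function('v')(K) = Add(7, Mul(-1, 6)) = Add(7, -6) = 1)
Add(Function('v')(Function('r')(-3)), Mul(-99, Function('d')(-3, 2))) = Add(1, Mul(-99, Mul(-1, -3))) = Add(1, Mul(-99, 3)) = Add(1, -297) = -296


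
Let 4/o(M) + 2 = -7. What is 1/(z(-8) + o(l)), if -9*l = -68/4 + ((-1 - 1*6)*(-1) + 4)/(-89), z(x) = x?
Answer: -9/76 ≈ -0.11842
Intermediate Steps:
l = 508/267 (l = -(-68/4 + ((-1 - 1*6)*(-1) + 4)/(-89))/9 = -(-68*1/4 + ((-1 - 6)*(-1) + 4)*(-1/89))/9 = -(-17 + (-7*(-1) + 4)*(-1/89))/9 = -(-17 + (7 + 4)*(-1/89))/9 = -(-17 + 11*(-1/89))/9 = -(-17 - 11/89)/9 = -1/9*(-1524/89) = 508/267 ≈ 1.9026)
o(M) = -4/9 (o(M) = 4/(-2 - 7) = 4/(-9) = 4*(-1/9) = -4/9)
1/(z(-8) + o(l)) = 1/(-8 - 4/9) = 1/(-76/9) = -9/76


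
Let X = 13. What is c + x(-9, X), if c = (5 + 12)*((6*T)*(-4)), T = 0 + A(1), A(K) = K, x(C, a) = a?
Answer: -395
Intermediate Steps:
T = 1 (T = 0 + 1 = 1)
c = -408 (c = (5 + 12)*((6*1)*(-4)) = 17*(6*(-4)) = 17*(-24) = -408)
c + x(-9, X) = -408 + 13 = -395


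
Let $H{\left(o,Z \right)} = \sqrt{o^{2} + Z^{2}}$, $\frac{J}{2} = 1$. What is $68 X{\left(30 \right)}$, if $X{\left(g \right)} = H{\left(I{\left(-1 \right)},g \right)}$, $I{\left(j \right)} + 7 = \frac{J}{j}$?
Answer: $204 \sqrt{109} \approx 2129.8$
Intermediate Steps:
$J = 2$ ($J = 2 \cdot 1 = 2$)
$I{\left(j \right)} = -7 + \frac{2}{j}$
$H{\left(o,Z \right)} = \sqrt{Z^{2} + o^{2}}$
$X{\left(g \right)} = \sqrt{81 + g^{2}}$ ($X{\left(g \right)} = \sqrt{g^{2} + \left(-7 + \frac{2}{-1}\right)^{2}} = \sqrt{g^{2} + \left(-7 + 2 \left(-1\right)\right)^{2}} = \sqrt{g^{2} + \left(-7 - 2\right)^{2}} = \sqrt{g^{2} + \left(-9\right)^{2}} = \sqrt{g^{2} + 81} = \sqrt{81 + g^{2}}$)
$68 X{\left(30 \right)} = 68 \sqrt{81 + 30^{2}} = 68 \sqrt{81 + 900} = 68 \sqrt{981} = 68 \cdot 3 \sqrt{109} = 204 \sqrt{109}$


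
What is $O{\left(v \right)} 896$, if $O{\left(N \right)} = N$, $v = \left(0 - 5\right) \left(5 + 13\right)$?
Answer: $-80640$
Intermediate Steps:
$v = -90$ ($v = \left(-5\right) 18 = -90$)
$O{\left(v \right)} 896 = \left(-90\right) 896 = -80640$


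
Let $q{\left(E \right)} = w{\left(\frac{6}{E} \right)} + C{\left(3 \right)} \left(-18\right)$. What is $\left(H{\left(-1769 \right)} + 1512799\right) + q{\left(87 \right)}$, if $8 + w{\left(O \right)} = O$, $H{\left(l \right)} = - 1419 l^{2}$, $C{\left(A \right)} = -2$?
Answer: $- \frac{128732462526}{29} \approx -4.439 \cdot 10^{9}$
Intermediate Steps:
$w{\left(O \right)} = -8 + O$
$q{\left(E \right)} = 28 + \frac{6}{E}$ ($q{\left(E \right)} = \left(-8 + \frac{6}{E}\right) - -36 = \left(-8 + \frac{6}{E}\right) + 36 = 28 + \frac{6}{E}$)
$\left(H{\left(-1769 \right)} + 1512799\right) + q{\left(87 \right)} = \left(- 1419 \left(-1769\right)^{2} + 1512799\right) + \left(28 + \frac{6}{87}\right) = \left(\left(-1419\right) 3129361 + 1512799\right) + \left(28 + 6 \cdot \frac{1}{87}\right) = \left(-4440563259 + 1512799\right) + \left(28 + \frac{2}{29}\right) = -4439050460 + \frac{814}{29} = - \frac{128732462526}{29}$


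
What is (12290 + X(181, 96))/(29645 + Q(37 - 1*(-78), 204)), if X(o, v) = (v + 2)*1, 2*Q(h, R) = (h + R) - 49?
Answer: 3097/7445 ≈ 0.41598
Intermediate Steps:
Q(h, R) = -49/2 + R/2 + h/2 (Q(h, R) = ((h + R) - 49)/2 = ((R + h) - 49)/2 = (-49 + R + h)/2 = -49/2 + R/2 + h/2)
X(o, v) = 2 + v (X(o, v) = (2 + v)*1 = 2 + v)
(12290 + X(181, 96))/(29645 + Q(37 - 1*(-78), 204)) = (12290 + (2 + 96))/(29645 + (-49/2 + (½)*204 + (37 - 1*(-78))/2)) = (12290 + 98)/(29645 + (-49/2 + 102 + (37 + 78)/2)) = 12388/(29645 + (-49/2 + 102 + (½)*115)) = 12388/(29645 + (-49/2 + 102 + 115/2)) = 12388/(29645 + 135) = 12388/29780 = 12388*(1/29780) = 3097/7445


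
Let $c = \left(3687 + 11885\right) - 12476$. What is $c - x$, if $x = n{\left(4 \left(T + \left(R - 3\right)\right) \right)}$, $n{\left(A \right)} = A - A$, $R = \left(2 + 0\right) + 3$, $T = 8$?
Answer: $3096$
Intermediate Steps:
$R = 5$ ($R = 2 + 3 = 5$)
$c = 3096$ ($c = 15572 - 12476 = 3096$)
$n{\left(A \right)} = 0$
$x = 0$
$c - x = 3096 - 0 = 3096 + 0 = 3096$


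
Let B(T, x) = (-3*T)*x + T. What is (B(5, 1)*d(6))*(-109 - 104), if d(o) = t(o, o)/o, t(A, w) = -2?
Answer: -710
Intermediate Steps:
B(T, x) = T - 3*T*x (B(T, x) = -3*T*x + T = T - 3*T*x)
d(o) = -2/o
(B(5, 1)*d(6))*(-109 - 104) = ((5*(1 - 3*1))*(-2/6))*(-109 - 104) = ((5*(1 - 3))*(-2*⅙))*(-213) = ((5*(-2))*(-⅓))*(-213) = -10*(-⅓)*(-213) = (10/3)*(-213) = -710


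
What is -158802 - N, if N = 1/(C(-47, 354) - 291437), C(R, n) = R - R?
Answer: -46280778473/291437 ≈ -1.5880e+5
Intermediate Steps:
C(R, n) = 0
N = -1/291437 (N = 1/(0 - 291437) = 1/(-291437) = -1/291437 ≈ -3.4313e-6)
-158802 - N = -158802 - 1*(-1/291437) = -158802 + 1/291437 = -46280778473/291437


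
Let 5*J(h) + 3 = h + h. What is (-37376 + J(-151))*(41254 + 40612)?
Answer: -3064817442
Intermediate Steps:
J(h) = -⅗ + 2*h/5 (J(h) = -⅗ + (h + h)/5 = -⅗ + (2*h)/5 = -⅗ + 2*h/5)
(-37376 + J(-151))*(41254 + 40612) = (-37376 + (-⅗ + (⅖)*(-151)))*(41254 + 40612) = (-37376 + (-⅗ - 302/5))*81866 = (-37376 - 61)*81866 = -37437*81866 = -3064817442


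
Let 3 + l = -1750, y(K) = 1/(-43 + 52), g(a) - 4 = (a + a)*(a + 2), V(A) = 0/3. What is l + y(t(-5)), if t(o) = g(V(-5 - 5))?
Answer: -15776/9 ≈ -1752.9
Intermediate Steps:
V(A) = 0 (V(A) = 0*(1/3) = 0)
g(a) = 4 + 2*a*(2 + a) (g(a) = 4 + (a + a)*(a + 2) = 4 + (2*a)*(2 + a) = 4 + 2*a*(2 + a))
t(o) = 4 (t(o) = 4 + 2*0**2 + 4*0 = 4 + 2*0 + 0 = 4 + 0 + 0 = 4)
y(K) = 1/9
l = -1753 (l = -3 - 1750 = -1753)
l + y(t(-5)) = -1753 + 1/9 = -15776/9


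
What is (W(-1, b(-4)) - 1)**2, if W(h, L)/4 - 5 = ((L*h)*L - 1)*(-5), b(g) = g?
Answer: 128881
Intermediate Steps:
W(h, L) = 40 - 20*h*L**2 (W(h, L) = 20 + 4*(((L*h)*L - 1)*(-5)) = 20 + 4*((h*L**2 - 1)*(-5)) = 20 + 4*((-1 + h*L**2)*(-5)) = 20 + 4*(5 - 5*h*L**2) = 20 + (20 - 20*h*L**2) = 40 - 20*h*L**2)
(W(-1, b(-4)) - 1)**2 = ((40 - 20*(-1)*(-4)**2) - 1)**2 = ((40 - 20*(-1)*16) - 1)**2 = ((40 + 320) - 1)**2 = (360 - 1)**2 = 359**2 = 128881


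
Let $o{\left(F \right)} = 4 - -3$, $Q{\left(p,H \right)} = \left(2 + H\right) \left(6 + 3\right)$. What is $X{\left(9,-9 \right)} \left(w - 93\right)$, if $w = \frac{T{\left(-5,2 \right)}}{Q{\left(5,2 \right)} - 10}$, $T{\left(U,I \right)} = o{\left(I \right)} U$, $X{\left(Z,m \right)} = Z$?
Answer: $- \frac{22077}{26} \approx -849.12$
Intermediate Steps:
$Q{\left(p,H \right)} = 18 + 9 H$ ($Q{\left(p,H \right)} = \left(2 + H\right) 9 = 18 + 9 H$)
$o{\left(F \right)} = 7$ ($o{\left(F \right)} = 4 + 3 = 7$)
$T{\left(U,I \right)} = 7 U$
$w = - \frac{35}{26}$ ($w = \frac{7 \left(-5\right)}{\left(18 + 9 \cdot 2\right) - 10} = - \frac{35}{\left(18 + 18\right) - 10} = - \frac{35}{36 - 10} = - \frac{35}{26} \approx -1.3462$)
$X{\left(9,-9 \right)} \left(w - 93\right) = 9 \left(- \frac{35}{26} - 93\right) = 9 \left(- \frac{2453}{26}\right) = - \frac{22077}{26}$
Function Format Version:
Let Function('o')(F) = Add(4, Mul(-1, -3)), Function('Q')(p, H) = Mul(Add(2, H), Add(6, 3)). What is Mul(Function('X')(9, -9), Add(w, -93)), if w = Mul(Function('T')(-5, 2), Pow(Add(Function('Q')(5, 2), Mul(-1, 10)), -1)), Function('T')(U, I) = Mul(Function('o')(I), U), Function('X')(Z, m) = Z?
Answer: Rational(-22077, 26) ≈ -849.12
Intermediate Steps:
Function('Q')(p, H) = Add(18, Mul(9, H)) (Function('Q')(p, H) = Mul(Add(2, H), 9) = Add(18, Mul(9, H)))
Function('o')(F) = 7 (Function('o')(F) = Add(4, 3) = 7)
Function('T')(U, I) = Mul(7, U)
w = Rational(-35, 26) (w = Mul(Mul(7, -5), Pow(Add(Add(18, Mul(9, 2)), Mul(-1, 10)), -1)) = Mul(-35, Pow(Add(Add(18, 18), -10), -1)) = Mul(-35, Pow(Add(36, -10), -1)) = Mul(-35, Pow(26, -1)) = Mul(-35, Rational(1, 26)) = Rational(-35, 26) ≈ -1.3462)
Mul(Function('X')(9, -9), Add(w, -93)) = Mul(9, Add(Rational(-35, 26), -93)) = Mul(9, Rational(-2453, 26)) = Rational(-22077, 26)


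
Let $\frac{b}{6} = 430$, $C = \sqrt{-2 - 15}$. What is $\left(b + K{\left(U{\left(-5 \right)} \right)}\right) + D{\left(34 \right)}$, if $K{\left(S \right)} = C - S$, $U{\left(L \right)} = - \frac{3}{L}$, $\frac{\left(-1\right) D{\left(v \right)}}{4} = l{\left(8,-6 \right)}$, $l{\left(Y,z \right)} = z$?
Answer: $\frac{13017}{5} + i \sqrt{17} \approx 2603.4 + 4.1231 i$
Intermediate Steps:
$D{\left(v \right)} = 24$ ($D{\left(v \right)} = \left(-4\right) \left(-6\right) = 24$)
$C = i \sqrt{17}$ ($C = \sqrt{-17} = i \sqrt{17} \approx 4.1231 i$)
$b = 2580$ ($b = 6 \cdot 430 = 2580$)
$K{\left(S \right)} = - S + i \sqrt{17}$ ($K{\left(S \right)} = i \sqrt{17} - S = - S + i \sqrt{17}$)
$\left(b + K{\left(U{\left(-5 \right)} \right)}\right) + D{\left(34 \right)} = \left(2580 + \left(- \frac{-3}{-5} + i \sqrt{17}\right)\right) + 24 = \left(2580 + \left(- \frac{\left(-3\right) \left(-1\right)}{5} + i \sqrt{17}\right)\right) + 24 = \left(2580 + \left(\left(-1\right) \frac{3}{5} + i \sqrt{17}\right)\right) + 24 = \left(2580 - \left(\frac{3}{5} - i \sqrt{17}\right)\right) + 24 = \left(\frac{12897}{5} + i \sqrt{17}\right) + 24 = \frac{13017}{5} + i \sqrt{17}$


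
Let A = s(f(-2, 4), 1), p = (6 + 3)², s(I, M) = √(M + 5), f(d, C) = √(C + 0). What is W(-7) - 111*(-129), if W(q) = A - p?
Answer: 14238 + √6 ≈ 14240.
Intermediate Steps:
f(d, C) = √C
s(I, M) = √(5 + M)
p = 81 (p = 9² = 81)
A = √6 (A = √(5 + 1) = √6 ≈ 2.4495)
W(q) = -81 + √6 (W(q) = √6 - 1*81 = √6 - 81 = -81 + √6)
W(-7) - 111*(-129) = (-81 + √6) - 111*(-129) = (-81 + √6) + 14319 = 14238 + √6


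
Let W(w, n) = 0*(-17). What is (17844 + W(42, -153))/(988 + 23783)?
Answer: 5948/8257 ≈ 0.72036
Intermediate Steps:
W(w, n) = 0
(17844 + W(42, -153))/(988 + 23783) = (17844 + 0)/(988 + 23783) = 17844/24771 = 17844*(1/24771) = 5948/8257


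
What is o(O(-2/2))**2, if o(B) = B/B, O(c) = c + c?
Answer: 1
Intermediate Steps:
O(c) = 2*c
o(B) = 1
o(O(-2/2))**2 = 1**2 = 1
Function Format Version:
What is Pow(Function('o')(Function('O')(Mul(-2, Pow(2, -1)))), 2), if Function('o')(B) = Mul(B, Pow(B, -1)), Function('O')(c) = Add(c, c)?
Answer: 1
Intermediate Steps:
Function('O')(c) = Mul(2, c)
Function('o')(B) = 1
Pow(Function('o')(Function('O')(Mul(-2, Pow(2, -1)))), 2) = Pow(1, 2) = 1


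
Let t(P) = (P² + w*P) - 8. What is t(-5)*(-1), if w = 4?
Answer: 3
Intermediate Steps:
t(P) = -8 + P² + 4*P (t(P) = (P² + 4*P) - 8 = -8 + P² + 4*P)
t(-5)*(-1) = (-8 + (-5)² + 4*(-5))*(-1) = (-8 + 25 - 20)*(-1) = -3*(-1) = 3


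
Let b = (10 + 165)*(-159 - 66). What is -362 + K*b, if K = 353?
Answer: -13899737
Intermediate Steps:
b = -39375 (b = 175*(-225) = -39375)
-362 + K*b = -362 + 353*(-39375) = -362 - 13899375 = -13899737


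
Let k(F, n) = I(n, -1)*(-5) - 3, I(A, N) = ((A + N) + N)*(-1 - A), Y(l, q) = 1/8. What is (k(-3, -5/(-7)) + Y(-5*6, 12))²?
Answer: 29669809/153664 ≈ 193.08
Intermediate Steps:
Y(l, q) = ⅛
I(A, N) = (-1 - A)*(A + 2*N) (I(A, N) = (A + 2*N)*(-1 - A) = (-1 - A)*(A + 2*N))
k(F, n) = -13 - 5*n + 5*n² (k(F, n) = (-n - n² - 2*(-1) - 2*n*(-1))*(-5) - 3 = (-n - n² + 2 + 2*n)*(-5) - 3 = (2 + n - n²)*(-5) - 3 = (-10 - 5*n + 5*n²) - 3 = -13 - 5*n + 5*n²)
(k(-3, -5/(-7)) + Y(-5*6, 12))² = ((-13 - (-25)/(-7) + 5*(-5/(-7))²) + ⅛)² = ((-13 - (-25)*(-1)/7 + 5*(-5*(-⅐))²) + ⅛)² = ((-13 - 5*5/7 + 5*(5/7)²) + ⅛)² = ((-13 - 25/7 + 5*(25/49)) + ⅛)² = ((-13 - 25/7 + 125/49) + ⅛)² = (-687/49 + ⅛)² = (-5447/392)² = 29669809/153664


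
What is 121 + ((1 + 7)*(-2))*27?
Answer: -311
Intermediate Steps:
121 + ((1 + 7)*(-2))*27 = 121 + (8*(-2))*27 = 121 - 16*27 = 121 - 432 = -311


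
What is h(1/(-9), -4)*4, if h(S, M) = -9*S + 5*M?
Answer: -76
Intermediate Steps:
h(1/(-9), -4)*4 = (-9/(-9) + 5*(-4))*4 = (-9*(-1/9) - 20)*4 = (1 - 20)*4 = -19*4 = -76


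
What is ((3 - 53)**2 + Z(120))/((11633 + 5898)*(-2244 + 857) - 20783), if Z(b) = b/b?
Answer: -2501/24336280 ≈ -0.00010277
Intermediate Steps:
Z(b) = 1
((3 - 53)**2 + Z(120))/((11633 + 5898)*(-2244 + 857) - 20783) = ((3 - 53)**2 + 1)/((11633 + 5898)*(-2244 + 857) - 20783) = ((-50)**2 + 1)/(17531*(-1387) - 20783) = (2500 + 1)/(-24315497 - 20783) = 2501/(-24336280) = 2501*(-1/24336280) = -2501/24336280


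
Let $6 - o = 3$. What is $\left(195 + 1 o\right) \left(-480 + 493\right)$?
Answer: $2574$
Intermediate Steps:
$o = 3$ ($o = 6 - 3 = 3$)
$\left(195 + 1 o\right) \left(-480 + 493\right) = \left(195 + 1 \cdot 3\right) \left(-480 + 493\right) = \left(195 + 3\right) 13 = 198 \cdot 13 = 2574$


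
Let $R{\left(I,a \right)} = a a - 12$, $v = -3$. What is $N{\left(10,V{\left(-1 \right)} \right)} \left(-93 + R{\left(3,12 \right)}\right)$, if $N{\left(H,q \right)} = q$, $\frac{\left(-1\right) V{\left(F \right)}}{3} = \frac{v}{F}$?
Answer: $-351$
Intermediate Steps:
$V{\left(F \right)} = \frac{9}{F}$ ($V{\left(F \right)} = - 3 \left(- \frac{3}{F}\right) = \frac{9}{F}$)
$R{\left(I,a \right)} = -12 + a^{2}$ ($R{\left(I,a \right)} = a^{2} - 12 = -12 + a^{2}$)
$N{\left(10,V{\left(-1 \right)} \right)} \left(-93 + R{\left(3,12 \right)}\right) = \frac{9}{-1} \left(-93 - \left(12 - 12^{2}\right)\right) = 9 \left(-1\right) \left(-93 + \left(-12 + 144\right)\right) = - 9 \left(-93 + 132\right) = \left(-9\right) 39 = -351$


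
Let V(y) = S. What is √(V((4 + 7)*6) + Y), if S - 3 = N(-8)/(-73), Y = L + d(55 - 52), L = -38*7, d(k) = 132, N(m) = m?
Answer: 7*I*√14235/73 ≈ 11.441*I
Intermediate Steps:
L = -266
Y = -134 (Y = -266 + 132 = -134)
S = 227/73 (S = 3 - 8/(-73) = 3 - 8*(-1/73) = 3 + 8/73 = 227/73 ≈ 3.1096)
V(y) = 227/73
√(V((4 + 7)*6) + Y) = √(227/73 - 134) = √(-9555/73) = 7*I*√14235/73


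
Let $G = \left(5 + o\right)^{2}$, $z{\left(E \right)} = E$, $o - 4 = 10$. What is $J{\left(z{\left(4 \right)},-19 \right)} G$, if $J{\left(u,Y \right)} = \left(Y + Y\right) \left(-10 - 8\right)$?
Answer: $246924$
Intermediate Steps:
$o = 14$ ($o = 4 + 10 = 14$)
$J{\left(u,Y \right)} = - 36 Y$ ($J{\left(u,Y \right)} = 2 Y \left(-18\right) = - 36 Y$)
$G = 361$ ($G = \left(5 + 14\right)^{2} = 19^{2} = 361$)
$J{\left(z{\left(4 \right)},-19 \right)} G = \left(-36\right) \left(-19\right) 361 = 684 \cdot 361 = 246924$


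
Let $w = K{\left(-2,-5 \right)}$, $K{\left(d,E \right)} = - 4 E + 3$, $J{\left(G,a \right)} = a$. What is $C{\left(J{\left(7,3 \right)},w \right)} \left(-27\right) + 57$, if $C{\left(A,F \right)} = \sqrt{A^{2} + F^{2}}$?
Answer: $57 - 27 \sqrt{538} \approx -569.26$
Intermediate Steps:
$K{\left(d,E \right)} = 3 - 4 E$
$w = 23$ ($w = 3 - -20 = 3 + 20 = 23$)
$C{\left(J{\left(7,3 \right)},w \right)} \left(-27\right) + 57 = \sqrt{3^{2} + 23^{2}} \left(-27\right) + 57 = \sqrt{9 + 529} \left(-27\right) + 57 = \sqrt{538} \left(-27\right) + 57 = - 27 \sqrt{538} + 57 = 57 - 27 \sqrt{538}$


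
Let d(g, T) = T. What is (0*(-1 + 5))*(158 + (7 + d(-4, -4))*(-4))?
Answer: 0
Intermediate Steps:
(0*(-1 + 5))*(158 + (7 + d(-4, -4))*(-4)) = (0*(-1 + 5))*(158 + (7 - 4)*(-4)) = (0*4)*(158 + 3*(-4)) = 0*(158 - 12) = 0*146 = 0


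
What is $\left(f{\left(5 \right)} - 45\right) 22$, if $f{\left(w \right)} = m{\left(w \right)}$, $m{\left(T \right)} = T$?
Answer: $-880$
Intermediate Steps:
$f{\left(w \right)} = w$
$\left(f{\left(5 \right)} - 45\right) 22 = \left(5 - 45\right) 22 = \left(-40\right) 22 = -880$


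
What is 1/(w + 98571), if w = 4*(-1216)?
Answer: 1/93707 ≈ 1.0672e-5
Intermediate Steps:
w = -4864
1/(w + 98571) = 1/(-4864 + 98571) = 1/93707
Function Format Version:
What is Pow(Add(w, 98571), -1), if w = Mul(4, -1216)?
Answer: Rational(1, 93707) ≈ 1.0672e-5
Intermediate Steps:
w = -4864
Pow(Add(w, 98571), -1) = Pow(Add(-4864, 98571), -1) = Pow(93707, -1) = Rational(1, 93707)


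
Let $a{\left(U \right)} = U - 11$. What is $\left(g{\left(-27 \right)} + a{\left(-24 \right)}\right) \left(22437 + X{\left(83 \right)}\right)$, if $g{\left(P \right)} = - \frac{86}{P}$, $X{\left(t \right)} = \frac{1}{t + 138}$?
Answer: $- \frac{4259418502}{5967} \approx -7.1383 \cdot 10^{5}$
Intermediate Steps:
$X{\left(t \right)} = \frac{1}{138 + t}$
$a{\left(U \right)} = -11 + U$
$\left(g{\left(-27 \right)} + a{\left(-24 \right)}\right) \left(22437 + X{\left(83 \right)}\right) = \left(- \frac{86}{-27} - 35\right) \left(22437 + \frac{1}{138 + 83}\right) = \left(\left(-86\right) \left(- \frac{1}{27}\right) - 35\right) \left(22437 + \frac{1}{221}\right) = \left(\frac{86}{27} - 35\right) \left(22437 + \frac{1}{221}\right) = \left(- \frac{859}{27}\right) \frac{4958578}{221} = - \frac{4259418502}{5967}$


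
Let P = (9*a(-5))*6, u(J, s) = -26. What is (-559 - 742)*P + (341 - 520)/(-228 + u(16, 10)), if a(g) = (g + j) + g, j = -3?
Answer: 231978887/254 ≈ 9.1330e+5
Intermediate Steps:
a(g) = -3 + 2*g (a(g) = (g - 3) + g = (-3 + g) + g = -3 + 2*g)
P = -702 (P = (9*(-3 + 2*(-5)))*6 = (9*(-3 - 10))*6 = (9*(-13))*6 = -117*6 = -702)
(-559 - 742)*P + (341 - 520)/(-228 + u(16, 10)) = (-559 - 742)*(-702) + (341 - 520)/(-228 - 26) = -1301*(-702) - 179/(-254) = 913302 - 179*(-1/254) = 913302 + 179/254 = 231978887/254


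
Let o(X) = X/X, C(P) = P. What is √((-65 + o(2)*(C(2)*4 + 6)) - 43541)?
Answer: 2*I*√10898 ≈ 208.79*I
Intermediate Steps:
o(X) = 1
√((-65 + o(2)*(C(2)*4 + 6)) - 43541) = √((-65 + 1*(2*4 + 6)) - 43541) = √((-65 + 1*(8 + 6)) - 43541) = √((-65 + 1*14) - 43541) = √((-65 + 14) - 43541) = √(-51 - 43541) = √(-43592) = 2*I*√10898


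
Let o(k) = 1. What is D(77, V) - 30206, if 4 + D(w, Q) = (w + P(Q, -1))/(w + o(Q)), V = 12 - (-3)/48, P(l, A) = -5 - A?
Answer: -2356307/78 ≈ -30209.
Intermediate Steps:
V = 193/16 (V = 12 - (-3)/48 = 12 - 1*(-1/16) = 12 + 1/16 = 193/16 ≈ 12.063)
D(w, Q) = -4 + (-4 + w)/(1 + w) (D(w, Q) = -4 + (w + (-5 - 1*(-1)))/(w + 1) = -4 + (w + (-5 + 1))/(1 + w) = -4 + (w - 4)/(1 + w) = -4 + (-4 + w)/(1 + w))
D(77, V) - 30206 = (-8 - 3*77)/(1 + 77) - 30206 = (-8 - 231)/78 - 30206 = (1/78)*(-239) - 30206 = -239/78 - 30206 = -2356307/78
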